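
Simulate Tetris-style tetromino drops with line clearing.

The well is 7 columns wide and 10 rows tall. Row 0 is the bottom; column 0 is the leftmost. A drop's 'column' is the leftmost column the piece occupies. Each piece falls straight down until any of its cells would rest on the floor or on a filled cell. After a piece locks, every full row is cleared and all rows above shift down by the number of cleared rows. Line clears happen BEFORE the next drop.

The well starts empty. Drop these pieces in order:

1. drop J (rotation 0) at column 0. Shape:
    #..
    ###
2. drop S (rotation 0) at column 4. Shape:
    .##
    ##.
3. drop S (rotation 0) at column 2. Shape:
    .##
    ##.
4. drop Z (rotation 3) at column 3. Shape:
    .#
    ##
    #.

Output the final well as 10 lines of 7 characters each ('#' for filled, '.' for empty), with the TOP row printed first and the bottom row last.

Drop 1: J rot0 at col 0 lands with bottom-row=0; cleared 0 line(s) (total 0); column heights now [2 1 1 0 0 0 0], max=2
Drop 2: S rot0 at col 4 lands with bottom-row=0; cleared 0 line(s) (total 0); column heights now [2 1 1 0 1 2 2], max=2
Drop 3: S rot0 at col 2 lands with bottom-row=1; cleared 0 line(s) (total 0); column heights now [2 1 2 3 3 2 2], max=3
Drop 4: Z rot3 at col 3 lands with bottom-row=3; cleared 0 line(s) (total 0); column heights now [2 1 2 5 6 2 2], max=6

Answer: .......
.......
.......
.......
....#..
...##..
...#...
...##..
#.##.##
###.##.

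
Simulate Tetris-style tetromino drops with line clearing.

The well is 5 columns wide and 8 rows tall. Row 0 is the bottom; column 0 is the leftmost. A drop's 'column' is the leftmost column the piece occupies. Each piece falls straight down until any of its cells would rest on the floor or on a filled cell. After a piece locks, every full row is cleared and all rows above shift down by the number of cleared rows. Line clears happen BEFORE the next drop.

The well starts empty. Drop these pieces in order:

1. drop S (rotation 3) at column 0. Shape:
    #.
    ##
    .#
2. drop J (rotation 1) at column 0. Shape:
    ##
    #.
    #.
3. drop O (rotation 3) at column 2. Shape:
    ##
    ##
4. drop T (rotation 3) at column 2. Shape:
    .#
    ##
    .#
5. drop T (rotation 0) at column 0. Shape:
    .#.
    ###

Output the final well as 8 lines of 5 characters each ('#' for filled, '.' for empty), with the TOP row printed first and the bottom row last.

Answer: .#...
###..
##...
#..#.
#.##.
#..#.
####.
.###.

Derivation:
Drop 1: S rot3 at col 0 lands with bottom-row=0; cleared 0 line(s) (total 0); column heights now [3 2 0 0 0], max=3
Drop 2: J rot1 at col 0 lands with bottom-row=3; cleared 0 line(s) (total 0); column heights now [6 6 0 0 0], max=6
Drop 3: O rot3 at col 2 lands with bottom-row=0; cleared 0 line(s) (total 0); column heights now [6 6 2 2 0], max=6
Drop 4: T rot3 at col 2 lands with bottom-row=2; cleared 0 line(s) (total 0); column heights now [6 6 4 5 0], max=6
Drop 5: T rot0 at col 0 lands with bottom-row=6; cleared 0 line(s) (total 0); column heights now [7 8 7 5 0], max=8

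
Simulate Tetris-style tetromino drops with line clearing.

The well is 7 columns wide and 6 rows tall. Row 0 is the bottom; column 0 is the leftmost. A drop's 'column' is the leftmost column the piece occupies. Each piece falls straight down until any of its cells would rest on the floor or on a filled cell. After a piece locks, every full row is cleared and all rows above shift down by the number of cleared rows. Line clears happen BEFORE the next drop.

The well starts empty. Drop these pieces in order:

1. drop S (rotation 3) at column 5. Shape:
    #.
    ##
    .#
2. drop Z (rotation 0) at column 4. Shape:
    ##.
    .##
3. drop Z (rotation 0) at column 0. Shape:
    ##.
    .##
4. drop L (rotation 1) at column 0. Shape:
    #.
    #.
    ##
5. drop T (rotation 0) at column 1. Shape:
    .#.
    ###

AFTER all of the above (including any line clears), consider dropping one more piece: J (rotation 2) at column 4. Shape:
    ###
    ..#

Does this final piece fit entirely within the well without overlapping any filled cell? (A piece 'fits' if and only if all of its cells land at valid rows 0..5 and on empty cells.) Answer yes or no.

Answer: yes

Derivation:
Drop 1: S rot3 at col 5 lands with bottom-row=0; cleared 0 line(s) (total 0); column heights now [0 0 0 0 0 3 2], max=3
Drop 2: Z rot0 at col 4 lands with bottom-row=3; cleared 0 line(s) (total 0); column heights now [0 0 0 0 5 5 4], max=5
Drop 3: Z rot0 at col 0 lands with bottom-row=0; cleared 0 line(s) (total 0); column heights now [2 2 1 0 5 5 4], max=5
Drop 4: L rot1 at col 0 lands with bottom-row=2; cleared 0 line(s) (total 0); column heights now [5 3 1 0 5 5 4], max=5
Drop 5: T rot0 at col 1 lands with bottom-row=3; cleared 0 line(s) (total 0); column heights now [5 4 5 4 5 5 4], max=5
Test piece J rot2 at col 4 (width 3): heights before test = [5 4 5 4 5 5 4]; fits = True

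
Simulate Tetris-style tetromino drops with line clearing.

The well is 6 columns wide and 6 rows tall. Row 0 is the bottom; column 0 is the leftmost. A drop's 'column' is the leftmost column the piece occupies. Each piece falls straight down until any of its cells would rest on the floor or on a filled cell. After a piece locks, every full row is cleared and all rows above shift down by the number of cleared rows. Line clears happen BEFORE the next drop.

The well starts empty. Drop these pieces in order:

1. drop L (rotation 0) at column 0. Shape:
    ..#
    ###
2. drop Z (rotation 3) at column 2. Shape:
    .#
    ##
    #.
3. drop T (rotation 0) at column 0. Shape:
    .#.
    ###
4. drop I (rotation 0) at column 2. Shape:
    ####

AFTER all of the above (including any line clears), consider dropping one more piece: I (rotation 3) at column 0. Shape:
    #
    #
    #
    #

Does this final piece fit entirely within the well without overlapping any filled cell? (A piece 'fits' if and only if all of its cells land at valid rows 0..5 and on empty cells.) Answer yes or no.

Drop 1: L rot0 at col 0 lands with bottom-row=0; cleared 0 line(s) (total 0); column heights now [1 1 2 0 0 0], max=2
Drop 2: Z rot3 at col 2 lands with bottom-row=2; cleared 0 line(s) (total 0); column heights now [1 1 4 5 0 0], max=5
Drop 3: T rot0 at col 0 lands with bottom-row=4; cleared 0 line(s) (total 0); column heights now [5 6 5 5 0 0], max=6
Drop 4: I rot0 at col 2 lands with bottom-row=5; cleared 0 line(s) (total 0); column heights now [5 6 6 6 6 6], max=6
Test piece I rot3 at col 0 (width 1): heights before test = [5 6 6 6 6 6]; fits = False

Answer: no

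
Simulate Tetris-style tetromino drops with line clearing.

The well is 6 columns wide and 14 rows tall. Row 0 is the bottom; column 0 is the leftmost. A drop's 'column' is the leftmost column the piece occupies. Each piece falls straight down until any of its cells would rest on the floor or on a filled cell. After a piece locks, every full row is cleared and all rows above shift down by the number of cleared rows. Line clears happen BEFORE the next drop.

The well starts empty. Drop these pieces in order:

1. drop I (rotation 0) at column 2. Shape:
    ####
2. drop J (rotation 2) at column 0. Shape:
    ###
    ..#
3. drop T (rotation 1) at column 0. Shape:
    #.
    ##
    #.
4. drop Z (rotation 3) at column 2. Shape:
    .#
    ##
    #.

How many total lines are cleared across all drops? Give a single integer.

Answer: 0

Derivation:
Drop 1: I rot0 at col 2 lands with bottom-row=0; cleared 0 line(s) (total 0); column heights now [0 0 1 1 1 1], max=1
Drop 2: J rot2 at col 0 lands with bottom-row=1; cleared 0 line(s) (total 0); column heights now [3 3 3 1 1 1], max=3
Drop 3: T rot1 at col 0 lands with bottom-row=3; cleared 0 line(s) (total 0); column heights now [6 5 3 1 1 1], max=6
Drop 4: Z rot3 at col 2 lands with bottom-row=3; cleared 0 line(s) (total 0); column heights now [6 5 5 6 1 1], max=6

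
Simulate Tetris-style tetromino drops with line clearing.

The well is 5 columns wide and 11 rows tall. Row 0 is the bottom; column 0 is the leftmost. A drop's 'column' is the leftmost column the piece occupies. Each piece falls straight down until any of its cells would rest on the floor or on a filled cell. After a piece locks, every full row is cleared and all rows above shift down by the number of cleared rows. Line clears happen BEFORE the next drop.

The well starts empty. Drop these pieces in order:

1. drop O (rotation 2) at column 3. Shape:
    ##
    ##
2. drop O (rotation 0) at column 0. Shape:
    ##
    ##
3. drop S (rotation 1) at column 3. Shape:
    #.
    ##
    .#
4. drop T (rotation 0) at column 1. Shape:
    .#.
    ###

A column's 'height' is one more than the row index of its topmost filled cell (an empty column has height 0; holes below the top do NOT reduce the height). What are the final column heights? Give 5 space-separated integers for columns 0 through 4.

Answer: 2 6 7 6 4

Derivation:
Drop 1: O rot2 at col 3 lands with bottom-row=0; cleared 0 line(s) (total 0); column heights now [0 0 0 2 2], max=2
Drop 2: O rot0 at col 0 lands with bottom-row=0; cleared 0 line(s) (total 0); column heights now [2 2 0 2 2], max=2
Drop 3: S rot1 at col 3 lands with bottom-row=2; cleared 0 line(s) (total 0); column heights now [2 2 0 5 4], max=5
Drop 4: T rot0 at col 1 lands with bottom-row=5; cleared 0 line(s) (total 0); column heights now [2 6 7 6 4], max=7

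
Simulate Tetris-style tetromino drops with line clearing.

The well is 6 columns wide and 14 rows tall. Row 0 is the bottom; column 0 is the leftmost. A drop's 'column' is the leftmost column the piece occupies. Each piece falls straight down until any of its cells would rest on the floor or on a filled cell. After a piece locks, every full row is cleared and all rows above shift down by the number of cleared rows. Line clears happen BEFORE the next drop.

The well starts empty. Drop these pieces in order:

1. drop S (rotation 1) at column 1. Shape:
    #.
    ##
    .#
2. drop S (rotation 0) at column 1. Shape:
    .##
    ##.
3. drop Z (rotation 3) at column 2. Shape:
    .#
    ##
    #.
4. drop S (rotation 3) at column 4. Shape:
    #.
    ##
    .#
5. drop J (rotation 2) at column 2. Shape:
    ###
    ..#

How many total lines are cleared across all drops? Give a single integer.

Drop 1: S rot1 at col 1 lands with bottom-row=0; cleared 0 line(s) (total 0); column heights now [0 3 2 0 0 0], max=3
Drop 2: S rot0 at col 1 lands with bottom-row=3; cleared 0 line(s) (total 0); column heights now [0 4 5 5 0 0], max=5
Drop 3: Z rot3 at col 2 lands with bottom-row=5; cleared 0 line(s) (total 0); column heights now [0 4 7 8 0 0], max=8
Drop 4: S rot3 at col 4 lands with bottom-row=0; cleared 0 line(s) (total 0); column heights now [0 4 7 8 3 2], max=8
Drop 5: J rot2 at col 2 lands with bottom-row=7; cleared 0 line(s) (total 0); column heights now [0 4 9 9 9 2], max=9

Answer: 0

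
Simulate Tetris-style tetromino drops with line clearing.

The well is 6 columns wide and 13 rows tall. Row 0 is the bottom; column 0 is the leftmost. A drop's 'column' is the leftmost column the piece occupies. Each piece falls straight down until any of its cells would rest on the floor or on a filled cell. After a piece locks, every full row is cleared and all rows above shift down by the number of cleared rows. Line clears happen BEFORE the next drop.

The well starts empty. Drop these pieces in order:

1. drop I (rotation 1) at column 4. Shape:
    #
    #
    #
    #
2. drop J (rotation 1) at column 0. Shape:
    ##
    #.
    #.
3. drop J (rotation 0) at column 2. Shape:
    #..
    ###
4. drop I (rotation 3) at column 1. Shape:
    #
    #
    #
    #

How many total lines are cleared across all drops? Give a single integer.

Drop 1: I rot1 at col 4 lands with bottom-row=0; cleared 0 line(s) (total 0); column heights now [0 0 0 0 4 0], max=4
Drop 2: J rot1 at col 0 lands with bottom-row=0; cleared 0 line(s) (total 0); column heights now [3 3 0 0 4 0], max=4
Drop 3: J rot0 at col 2 lands with bottom-row=4; cleared 0 line(s) (total 0); column heights now [3 3 6 5 5 0], max=6
Drop 4: I rot3 at col 1 lands with bottom-row=3; cleared 0 line(s) (total 0); column heights now [3 7 6 5 5 0], max=7

Answer: 0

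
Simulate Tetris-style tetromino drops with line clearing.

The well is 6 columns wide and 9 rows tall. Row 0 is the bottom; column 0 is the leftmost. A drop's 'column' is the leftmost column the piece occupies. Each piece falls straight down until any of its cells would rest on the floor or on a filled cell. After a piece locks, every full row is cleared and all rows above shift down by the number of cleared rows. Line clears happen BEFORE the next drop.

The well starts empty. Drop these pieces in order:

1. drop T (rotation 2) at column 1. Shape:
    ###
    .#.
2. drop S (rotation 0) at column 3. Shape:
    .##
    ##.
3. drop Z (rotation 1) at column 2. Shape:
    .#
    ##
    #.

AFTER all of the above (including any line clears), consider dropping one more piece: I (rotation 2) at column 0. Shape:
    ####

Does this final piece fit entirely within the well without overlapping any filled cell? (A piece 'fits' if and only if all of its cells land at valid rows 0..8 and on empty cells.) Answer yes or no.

Answer: yes

Derivation:
Drop 1: T rot2 at col 1 lands with bottom-row=0; cleared 0 line(s) (total 0); column heights now [0 2 2 2 0 0], max=2
Drop 2: S rot0 at col 3 lands with bottom-row=2; cleared 0 line(s) (total 0); column heights now [0 2 2 3 4 4], max=4
Drop 3: Z rot1 at col 2 lands with bottom-row=2; cleared 0 line(s) (total 0); column heights now [0 2 4 5 4 4], max=5
Test piece I rot2 at col 0 (width 4): heights before test = [0 2 4 5 4 4]; fits = True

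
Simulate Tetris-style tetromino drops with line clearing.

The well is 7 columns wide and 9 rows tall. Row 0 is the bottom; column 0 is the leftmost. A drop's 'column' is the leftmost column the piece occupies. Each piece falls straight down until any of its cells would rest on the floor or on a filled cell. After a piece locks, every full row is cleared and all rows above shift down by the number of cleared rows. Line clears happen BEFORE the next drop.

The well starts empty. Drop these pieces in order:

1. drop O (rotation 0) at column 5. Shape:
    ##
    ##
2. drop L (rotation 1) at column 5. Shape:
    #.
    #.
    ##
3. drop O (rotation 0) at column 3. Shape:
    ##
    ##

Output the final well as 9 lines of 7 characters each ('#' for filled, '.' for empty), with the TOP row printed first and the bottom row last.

Answer: .......
.......
.......
.......
.....#.
.....#.
.....##
...####
...####

Derivation:
Drop 1: O rot0 at col 5 lands with bottom-row=0; cleared 0 line(s) (total 0); column heights now [0 0 0 0 0 2 2], max=2
Drop 2: L rot1 at col 5 lands with bottom-row=2; cleared 0 line(s) (total 0); column heights now [0 0 0 0 0 5 3], max=5
Drop 3: O rot0 at col 3 lands with bottom-row=0; cleared 0 line(s) (total 0); column heights now [0 0 0 2 2 5 3], max=5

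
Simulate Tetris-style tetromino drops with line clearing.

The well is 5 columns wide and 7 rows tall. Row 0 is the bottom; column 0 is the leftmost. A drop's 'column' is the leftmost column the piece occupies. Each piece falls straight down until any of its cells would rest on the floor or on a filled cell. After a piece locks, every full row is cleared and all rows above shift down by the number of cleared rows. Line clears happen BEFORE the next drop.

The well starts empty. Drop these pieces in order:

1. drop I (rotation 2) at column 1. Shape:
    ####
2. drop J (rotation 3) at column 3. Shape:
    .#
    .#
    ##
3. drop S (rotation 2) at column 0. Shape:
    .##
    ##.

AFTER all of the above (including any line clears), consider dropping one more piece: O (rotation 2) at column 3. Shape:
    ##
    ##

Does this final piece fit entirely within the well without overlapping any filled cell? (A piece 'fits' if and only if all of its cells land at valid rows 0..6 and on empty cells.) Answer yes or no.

Answer: yes

Derivation:
Drop 1: I rot2 at col 1 lands with bottom-row=0; cleared 0 line(s) (total 0); column heights now [0 1 1 1 1], max=1
Drop 2: J rot3 at col 3 lands with bottom-row=1; cleared 0 line(s) (total 0); column heights now [0 1 1 2 4], max=4
Drop 3: S rot2 at col 0 lands with bottom-row=1; cleared 0 line(s) (total 0); column heights now [2 3 3 2 4], max=4
Test piece O rot2 at col 3 (width 2): heights before test = [2 3 3 2 4]; fits = True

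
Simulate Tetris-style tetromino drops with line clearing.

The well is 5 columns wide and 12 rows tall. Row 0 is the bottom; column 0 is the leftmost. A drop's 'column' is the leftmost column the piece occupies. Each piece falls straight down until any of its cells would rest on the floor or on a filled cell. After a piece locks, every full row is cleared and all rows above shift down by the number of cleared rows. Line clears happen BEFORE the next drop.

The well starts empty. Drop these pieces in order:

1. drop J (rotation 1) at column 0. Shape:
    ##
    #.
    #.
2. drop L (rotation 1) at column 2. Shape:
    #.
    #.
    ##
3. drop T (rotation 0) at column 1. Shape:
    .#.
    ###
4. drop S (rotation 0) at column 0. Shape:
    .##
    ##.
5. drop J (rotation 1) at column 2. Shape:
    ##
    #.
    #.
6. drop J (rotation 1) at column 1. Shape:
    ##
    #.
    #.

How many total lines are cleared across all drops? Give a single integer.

Drop 1: J rot1 at col 0 lands with bottom-row=0; cleared 0 line(s) (total 0); column heights now [3 3 0 0 0], max=3
Drop 2: L rot1 at col 2 lands with bottom-row=0; cleared 0 line(s) (total 0); column heights now [3 3 3 1 0], max=3
Drop 3: T rot0 at col 1 lands with bottom-row=3; cleared 0 line(s) (total 0); column heights now [3 4 5 4 0], max=5
Drop 4: S rot0 at col 0 lands with bottom-row=4; cleared 0 line(s) (total 0); column heights now [5 6 6 4 0], max=6
Drop 5: J rot1 at col 2 lands with bottom-row=6; cleared 0 line(s) (total 0); column heights now [5 6 9 9 0], max=9
Drop 6: J rot1 at col 1 lands with bottom-row=7; cleared 0 line(s) (total 0); column heights now [5 10 10 9 0], max=10

Answer: 0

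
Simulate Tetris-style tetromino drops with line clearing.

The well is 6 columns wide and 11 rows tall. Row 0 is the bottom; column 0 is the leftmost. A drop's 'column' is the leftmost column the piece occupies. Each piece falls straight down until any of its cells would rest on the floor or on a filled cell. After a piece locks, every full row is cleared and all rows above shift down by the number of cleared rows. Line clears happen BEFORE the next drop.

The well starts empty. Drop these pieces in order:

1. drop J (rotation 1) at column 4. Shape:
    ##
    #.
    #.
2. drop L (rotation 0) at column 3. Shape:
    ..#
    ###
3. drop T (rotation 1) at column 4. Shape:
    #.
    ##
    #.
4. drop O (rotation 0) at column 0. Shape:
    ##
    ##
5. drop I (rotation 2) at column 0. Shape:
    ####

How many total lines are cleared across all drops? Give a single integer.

Answer: 1

Derivation:
Drop 1: J rot1 at col 4 lands with bottom-row=0; cleared 0 line(s) (total 0); column heights now [0 0 0 0 3 3], max=3
Drop 2: L rot0 at col 3 lands with bottom-row=3; cleared 0 line(s) (total 0); column heights now [0 0 0 4 4 5], max=5
Drop 3: T rot1 at col 4 lands with bottom-row=4; cleared 0 line(s) (total 0); column heights now [0 0 0 4 7 6], max=7
Drop 4: O rot0 at col 0 lands with bottom-row=0; cleared 0 line(s) (total 0); column heights now [2 2 0 4 7 6], max=7
Drop 5: I rot2 at col 0 lands with bottom-row=4; cleared 1 line(s) (total 1); column heights now [2 2 0 4 6 5], max=6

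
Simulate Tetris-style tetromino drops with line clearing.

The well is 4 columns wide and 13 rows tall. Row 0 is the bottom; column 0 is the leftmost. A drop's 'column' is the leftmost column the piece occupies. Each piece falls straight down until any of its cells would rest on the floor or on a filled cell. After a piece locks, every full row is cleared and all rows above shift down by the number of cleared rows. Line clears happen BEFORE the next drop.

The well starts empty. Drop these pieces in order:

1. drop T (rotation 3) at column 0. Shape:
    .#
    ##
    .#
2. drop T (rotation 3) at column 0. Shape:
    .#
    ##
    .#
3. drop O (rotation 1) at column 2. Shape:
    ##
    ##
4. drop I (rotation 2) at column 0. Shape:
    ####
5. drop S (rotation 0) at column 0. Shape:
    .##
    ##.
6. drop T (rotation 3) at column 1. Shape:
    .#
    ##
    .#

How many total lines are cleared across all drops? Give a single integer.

Drop 1: T rot3 at col 0 lands with bottom-row=0; cleared 0 line(s) (total 0); column heights now [2 3 0 0], max=3
Drop 2: T rot3 at col 0 lands with bottom-row=3; cleared 0 line(s) (total 0); column heights now [5 6 0 0], max=6
Drop 3: O rot1 at col 2 lands with bottom-row=0; cleared 1 line(s) (total 1); column heights now [4 5 1 1], max=5
Drop 4: I rot2 at col 0 lands with bottom-row=5; cleared 1 line(s) (total 2); column heights now [4 5 1 1], max=5
Drop 5: S rot0 at col 0 lands with bottom-row=5; cleared 0 line(s) (total 2); column heights now [6 7 7 1], max=7
Drop 6: T rot3 at col 1 lands with bottom-row=7; cleared 0 line(s) (total 2); column heights now [6 9 10 1], max=10

Answer: 2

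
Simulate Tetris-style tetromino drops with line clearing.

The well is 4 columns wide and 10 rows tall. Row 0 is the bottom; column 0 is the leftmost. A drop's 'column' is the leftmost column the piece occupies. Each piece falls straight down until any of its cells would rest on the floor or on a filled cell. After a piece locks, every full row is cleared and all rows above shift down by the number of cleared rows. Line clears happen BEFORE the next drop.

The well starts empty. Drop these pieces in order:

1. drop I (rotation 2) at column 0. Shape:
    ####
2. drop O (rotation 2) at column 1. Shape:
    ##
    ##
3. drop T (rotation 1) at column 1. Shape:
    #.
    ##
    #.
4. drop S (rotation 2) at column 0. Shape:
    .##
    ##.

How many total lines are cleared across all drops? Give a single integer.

Drop 1: I rot2 at col 0 lands with bottom-row=0; cleared 1 line(s) (total 1); column heights now [0 0 0 0], max=0
Drop 2: O rot2 at col 1 lands with bottom-row=0; cleared 0 line(s) (total 1); column heights now [0 2 2 0], max=2
Drop 3: T rot1 at col 1 lands with bottom-row=2; cleared 0 line(s) (total 1); column heights now [0 5 4 0], max=5
Drop 4: S rot2 at col 0 lands with bottom-row=5; cleared 0 line(s) (total 1); column heights now [6 7 7 0], max=7

Answer: 1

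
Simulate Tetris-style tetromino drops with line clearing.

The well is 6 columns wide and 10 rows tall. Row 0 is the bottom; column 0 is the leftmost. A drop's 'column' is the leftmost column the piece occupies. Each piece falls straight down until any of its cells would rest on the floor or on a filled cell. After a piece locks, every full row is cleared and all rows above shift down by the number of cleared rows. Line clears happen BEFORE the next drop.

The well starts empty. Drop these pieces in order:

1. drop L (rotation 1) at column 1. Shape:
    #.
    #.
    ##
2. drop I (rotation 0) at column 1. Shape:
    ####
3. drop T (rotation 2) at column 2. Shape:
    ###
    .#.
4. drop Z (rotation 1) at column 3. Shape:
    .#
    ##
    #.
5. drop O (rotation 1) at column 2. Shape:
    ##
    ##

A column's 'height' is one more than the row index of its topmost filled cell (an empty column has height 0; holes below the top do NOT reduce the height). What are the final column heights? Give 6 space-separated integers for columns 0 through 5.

Drop 1: L rot1 at col 1 lands with bottom-row=0; cleared 0 line(s) (total 0); column heights now [0 3 1 0 0 0], max=3
Drop 2: I rot0 at col 1 lands with bottom-row=3; cleared 0 line(s) (total 0); column heights now [0 4 4 4 4 0], max=4
Drop 3: T rot2 at col 2 lands with bottom-row=4; cleared 0 line(s) (total 0); column heights now [0 4 6 6 6 0], max=6
Drop 4: Z rot1 at col 3 lands with bottom-row=6; cleared 0 line(s) (total 0); column heights now [0 4 6 8 9 0], max=9
Drop 5: O rot1 at col 2 lands with bottom-row=8; cleared 0 line(s) (total 0); column heights now [0 4 10 10 9 0], max=10

Answer: 0 4 10 10 9 0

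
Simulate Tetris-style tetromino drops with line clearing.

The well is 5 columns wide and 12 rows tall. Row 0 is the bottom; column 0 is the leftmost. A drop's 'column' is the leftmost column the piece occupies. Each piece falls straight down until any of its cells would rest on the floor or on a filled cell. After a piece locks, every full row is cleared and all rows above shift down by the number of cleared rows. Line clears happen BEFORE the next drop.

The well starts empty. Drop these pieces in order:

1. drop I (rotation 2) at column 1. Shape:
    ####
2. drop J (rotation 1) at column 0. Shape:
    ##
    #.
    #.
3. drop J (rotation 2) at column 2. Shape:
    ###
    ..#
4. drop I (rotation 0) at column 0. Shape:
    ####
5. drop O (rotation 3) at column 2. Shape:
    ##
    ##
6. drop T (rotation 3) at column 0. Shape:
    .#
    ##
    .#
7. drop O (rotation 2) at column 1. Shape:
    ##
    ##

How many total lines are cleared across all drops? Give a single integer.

Answer: 2

Derivation:
Drop 1: I rot2 at col 1 lands with bottom-row=0; cleared 0 line(s) (total 0); column heights now [0 1 1 1 1], max=1
Drop 2: J rot1 at col 0 lands with bottom-row=0; cleared 1 line(s) (total 1); column heights now [2 2 0 0 0], max=2
Drop 3: J rot2 at col 2 lands with bottom-row=0; cleared 1 line(s) (total 2); column heights now [1 0 0 0 1], max=1
Drop 4: I rot0 at col 0 lands with bottom-row=1; cleared 0 line(s) (total 2); column heights now [2 2 2 2 1], max=2
Drop 5: O rot3 at col 2 lands with bottom-row=2; cleared 0 line(s) (total 2); column heights now [2 2 4 4 1], max=4
Drop 6: T rot3 at col 0 lands with bottom-row=2; cleared 0 line(s) (total 2); column heights now [4 5 4 4 1], max=5
Drop 7: O rot2 at col 1 lands with bottom-row=5; cleared 0 line(s) (total 2); column heights now [4 7 7 4 1], max=7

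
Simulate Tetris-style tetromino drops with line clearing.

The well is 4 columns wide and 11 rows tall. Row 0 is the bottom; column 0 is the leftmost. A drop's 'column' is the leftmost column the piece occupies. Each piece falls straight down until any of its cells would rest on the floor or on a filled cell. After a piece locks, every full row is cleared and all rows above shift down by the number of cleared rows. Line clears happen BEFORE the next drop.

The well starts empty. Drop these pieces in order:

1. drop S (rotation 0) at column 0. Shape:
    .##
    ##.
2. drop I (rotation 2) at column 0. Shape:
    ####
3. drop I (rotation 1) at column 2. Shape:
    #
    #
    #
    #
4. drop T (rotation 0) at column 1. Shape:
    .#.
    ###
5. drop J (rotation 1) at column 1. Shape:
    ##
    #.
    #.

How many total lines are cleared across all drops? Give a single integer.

Drop 1: S rot0 at col 0 lands with bottom-row=0; cleared 0 line(s) (total 0); column heights now [1 2 2 0], max=2
Drop 2: I rot2 at col 0 lands with bottom-row=2; cleared 1 line(s) (total 1); column heights now [1 2 2 0], max=2
Drop 3: I rot1 at col 2 lands with bottom-row=2; cleared 0 line(s) (total 1); column heights now [1 2 6 0], max=6
Drop 4: T rot0 at col 1 lands with bottom-row=6; cleared 0 line(s) (total 1); column heights now [1 7 8 7], max=8
Drop 5: J rot1 at col 1 lands with bottom-row=7; cleared 0 line(s) (total 1); column heights now [1 10 10 7], max=10

Answer: 1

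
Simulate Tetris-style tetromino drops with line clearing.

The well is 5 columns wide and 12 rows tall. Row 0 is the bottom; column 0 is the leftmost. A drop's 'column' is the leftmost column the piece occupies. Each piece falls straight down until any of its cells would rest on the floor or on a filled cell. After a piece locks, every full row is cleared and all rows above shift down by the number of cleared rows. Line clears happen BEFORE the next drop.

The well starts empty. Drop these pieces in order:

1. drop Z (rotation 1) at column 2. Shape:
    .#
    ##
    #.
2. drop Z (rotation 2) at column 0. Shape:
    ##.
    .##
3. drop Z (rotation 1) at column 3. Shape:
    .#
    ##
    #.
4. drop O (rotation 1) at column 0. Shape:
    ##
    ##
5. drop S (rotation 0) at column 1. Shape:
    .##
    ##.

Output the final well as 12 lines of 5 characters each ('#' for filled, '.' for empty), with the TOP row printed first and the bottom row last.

Answer: .....
.....
.....
.....
..##.
.##..
##..#
##.##
##.#.
.###.
..##.
..#..

Derivation:
Drop 1: Z rot1 at col 2 lands with bottom-row=0; cleared 0 line(s) (total 0); column heights now [0 0 2 3 0], max=3
Drop 2: Z rot2 at col 0 lands with bottom-row=2; cleared 0 line(s) (total 0); column heights now [4 4 3 3 0], max=4
Drop 3: Z rot1 at col 3 lands with bottom-row=3; cleared 0 line(s) (total 0); column heights now [4 4 3 5 6], max=6
Drop 4: O rot1 at col 0 lands with bottom-row=4; cleared 0 line(s) (total 0); column heights now [6 6 3 5 6], max=6
Drop 5: S rot0 at col 1 lands with bottom-row=6; cleared 0 line(s) (total 0); column heights now [6 7 8 8 6], max=8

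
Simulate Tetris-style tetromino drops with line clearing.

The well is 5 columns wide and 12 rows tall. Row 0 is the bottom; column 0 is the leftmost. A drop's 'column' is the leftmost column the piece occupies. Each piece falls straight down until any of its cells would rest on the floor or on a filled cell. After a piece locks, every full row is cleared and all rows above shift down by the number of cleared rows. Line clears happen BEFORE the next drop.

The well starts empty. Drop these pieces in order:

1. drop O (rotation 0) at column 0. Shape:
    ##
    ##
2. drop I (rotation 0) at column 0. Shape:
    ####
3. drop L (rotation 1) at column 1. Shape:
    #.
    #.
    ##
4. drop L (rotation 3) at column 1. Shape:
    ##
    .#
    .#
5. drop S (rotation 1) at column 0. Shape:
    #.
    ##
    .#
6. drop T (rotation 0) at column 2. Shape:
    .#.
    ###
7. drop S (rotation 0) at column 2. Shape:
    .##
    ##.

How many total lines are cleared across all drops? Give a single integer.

Drop 1: O rot0 at col 0 lands with bottom-row=0; cleared 0 line(s) (total 0); column heights now [2 2 0 0 0], max=2
Drop 2: I rot0 at col 0 lands with bottom-row=2; cleared 0 line(s) (total 0); column heights now [3 3 3 3 0], max=3
Drop 3: L rot1 at col 1 lands with bottom-row=3; cleared 0 line(s) (total 0); column heights now [3 6 4 3 0], max=6
Drop 4: L rot3 at col 1 lands with bottom-row=4; cleared 0 line(s) (total 0); column heights now [3 7 7 3 0], max=7
Drop 5: S rot1 at col 0 lands with bottom-row=7; cleared 0 line(s) (total 0); column heights now [10 9 7 3 0], max=10
Drop 6: T rot0 at col 2 lands with bottom-row=7; cleared 0 line(s) (total 0); column heights now [10 9 8 9 8], max=10
Drop 7: S rot0 at col 2 lands with bottom-row=9; cleared 0 line(s) (total 0); column heights now [10 9 10 11 11], max=11

Answer: 0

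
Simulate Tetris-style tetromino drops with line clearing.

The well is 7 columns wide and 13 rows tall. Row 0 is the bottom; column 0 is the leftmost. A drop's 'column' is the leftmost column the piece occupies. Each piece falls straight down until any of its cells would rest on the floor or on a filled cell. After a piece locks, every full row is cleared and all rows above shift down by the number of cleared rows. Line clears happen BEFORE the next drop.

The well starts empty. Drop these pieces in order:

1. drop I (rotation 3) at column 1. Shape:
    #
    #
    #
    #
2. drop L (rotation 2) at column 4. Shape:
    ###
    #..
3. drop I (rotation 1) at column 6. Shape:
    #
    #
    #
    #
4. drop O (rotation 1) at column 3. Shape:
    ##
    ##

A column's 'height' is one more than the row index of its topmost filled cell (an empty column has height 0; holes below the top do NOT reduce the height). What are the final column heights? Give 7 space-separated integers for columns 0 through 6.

Drop 1: I rot3 at col 1 lands with bottom-row=0; cleared 0 line(s) (total 0); column heights now [0 4 0 0 0 0 0], max=4
Drop 2: L rot2 at col 4 lands with bottom-row=0; cleared 0 line(s) (total 0); column heights now [0 4 0 0 2 2 2], max=4
Drop 3: I rot1 at col 6 lands with bottom-row=2; cleared 0 line(s) (total 0); column heights now [0 4 0 0 2 2 6], max=6
Drop 4: O rot1 at col 3 lands with bottom-row=2; cleared 0 line(s) (total 0); column heights now [0 4 0 4 4 2 6], max=6

Answer: 0 4 0 4 4 2 6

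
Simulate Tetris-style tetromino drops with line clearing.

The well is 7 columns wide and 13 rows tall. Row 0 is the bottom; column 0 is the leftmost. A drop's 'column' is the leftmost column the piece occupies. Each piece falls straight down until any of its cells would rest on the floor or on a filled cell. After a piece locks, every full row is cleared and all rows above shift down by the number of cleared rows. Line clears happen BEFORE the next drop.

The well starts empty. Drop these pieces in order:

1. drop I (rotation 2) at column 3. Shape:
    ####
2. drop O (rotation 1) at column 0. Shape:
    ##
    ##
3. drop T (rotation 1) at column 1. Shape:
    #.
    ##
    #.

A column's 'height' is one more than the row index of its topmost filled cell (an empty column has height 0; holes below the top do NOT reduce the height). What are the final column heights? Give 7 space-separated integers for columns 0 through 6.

Answer: 2 5 4 1 1 1 1

Derivation:
Drop 1: I rot2 at col 3 lands with bottom-row=0; cleared 0 line(s) (total 0); column heights now [0 0 0 1 1 1 1], max=1
Drop 2: O rot1 at col 0 lands with bottom-row=0; cleared 0 line(s) (total 0); column heights now [2 2 0 1 1 1 1], max=2
Drop 3: T rot1 at col 1 lands with bottom-row=2; cleared 0 line(s) (total 0); column heights now [2 5 4 1 1 1 1], max=5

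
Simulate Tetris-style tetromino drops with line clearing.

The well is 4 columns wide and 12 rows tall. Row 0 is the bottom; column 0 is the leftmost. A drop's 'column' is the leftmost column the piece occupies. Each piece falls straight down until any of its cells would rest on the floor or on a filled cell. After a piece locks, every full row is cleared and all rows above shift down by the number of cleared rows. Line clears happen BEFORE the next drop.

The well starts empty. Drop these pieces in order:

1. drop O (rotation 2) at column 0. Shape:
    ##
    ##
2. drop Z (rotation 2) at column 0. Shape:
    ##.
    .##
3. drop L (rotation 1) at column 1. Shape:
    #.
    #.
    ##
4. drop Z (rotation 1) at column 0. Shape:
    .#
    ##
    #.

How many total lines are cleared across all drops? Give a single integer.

Answer: 0

Derivation:
Drop 1: O rot2 at col 0 lands with bottom-row=0; cleared 0 line(s) (total 0); column heights now [2 2 0 0], max=2
Drop 2: Z rot2 at col 0 lands with bottom-row=2; cleared 0 line(s) (total 0); column heights now [4 4 3 0], max=4
Drop 3: L rot1 at col 1 lands with bottom-row=4; cleared 0 line(s) (total 0); column heights now [4 7 5 0], max=7
Drop 4: Z rot1 at col 0 lands with bottom-row=6; cleared 0 line(s) (total 0); column heights now [8 9 5 0], max=9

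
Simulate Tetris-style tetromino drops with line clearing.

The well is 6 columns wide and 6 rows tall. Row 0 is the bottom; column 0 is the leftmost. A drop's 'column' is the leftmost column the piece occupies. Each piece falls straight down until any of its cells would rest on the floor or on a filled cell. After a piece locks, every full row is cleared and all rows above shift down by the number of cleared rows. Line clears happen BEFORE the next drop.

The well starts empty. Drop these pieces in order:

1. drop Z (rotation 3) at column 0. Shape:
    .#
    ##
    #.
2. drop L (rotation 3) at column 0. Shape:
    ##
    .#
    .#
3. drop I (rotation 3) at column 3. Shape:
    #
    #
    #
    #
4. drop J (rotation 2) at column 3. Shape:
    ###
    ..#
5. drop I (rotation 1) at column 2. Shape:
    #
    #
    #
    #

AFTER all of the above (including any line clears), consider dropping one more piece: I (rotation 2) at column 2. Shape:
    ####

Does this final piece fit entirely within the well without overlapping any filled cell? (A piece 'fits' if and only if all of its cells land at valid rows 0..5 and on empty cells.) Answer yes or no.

Answer: yes

Derivation:
Drop 1: Z rot3 at col 0 lands with bottom-row=0; cleared 0 line(s) (total 0); column heights now [2 3 0 0 0 0], max=3
Drop 2: L rot3 at col 0 lands with bottom-row=3; cleared 0 line(s) (total 0); column heights now [6 6 0 0 0 0], max=6
Drop 3: I rot3 at col 3 lands with bottom-row=0; cleared 0 line(s) (total 0); column heights now [6 6 0 4 0 0], max=6
Drop 4: J rot2 at col 3 lands with bottom-row=3; cleared 0 line(s) (total 0); column heights now [6 6 0 5 5 5], max=6
Drop 5: I rot1 at col 2 lands with bottom-row=0; cleared 0 line(s) (total 0); column heights now [6 6 4 5 5 5], max=6
Test piece I rot2 at col 2 (width 4): heights before test = [6 6 4 5 5 5]; fits = True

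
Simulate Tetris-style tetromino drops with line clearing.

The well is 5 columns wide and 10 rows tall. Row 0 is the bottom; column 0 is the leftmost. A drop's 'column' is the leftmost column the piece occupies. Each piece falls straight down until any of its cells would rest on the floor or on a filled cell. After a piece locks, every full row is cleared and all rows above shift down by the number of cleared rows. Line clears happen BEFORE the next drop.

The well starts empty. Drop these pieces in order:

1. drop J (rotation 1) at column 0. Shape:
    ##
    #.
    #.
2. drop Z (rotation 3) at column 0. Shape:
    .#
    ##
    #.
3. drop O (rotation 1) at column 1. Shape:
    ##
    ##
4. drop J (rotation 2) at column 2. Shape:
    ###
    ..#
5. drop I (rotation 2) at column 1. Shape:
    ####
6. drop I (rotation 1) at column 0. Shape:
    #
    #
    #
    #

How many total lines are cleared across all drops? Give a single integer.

Drop 1: J rot1 at col 0 lands with bottom-row=0; cleared 0 line(s) (total 0); column heights now [3 3 0 0 0], max=3
Drop 2: Z rot3 at col 0 lands with bottom-row=3; cleared 0 line(s) (total 0); column heights now [5 6 0 0 0], max=6
Drop 3: O rot1 at col 1 lands with bottom-row=6; cleared 0 line(s) (total 0); column heights now [5 8 8 0 0], max=8
Drop 4: J rot2 at col 2 lands with bottom-row=7; cleared 0 line(s) (total 0); column heights now [5 8 9 9 9], max=9
Drop 5: I rot2 at col 1 lands with bottom-row=9; cleared 0 line(s) (total 0); column heights now [5 10 10 10 10], max=10
Drop 6: I rot1 at col 0 lands with bottom-row=5; cleared 0 line(s) (total 0); column heights now [9 10 10 10 10], max=10

Answer: 0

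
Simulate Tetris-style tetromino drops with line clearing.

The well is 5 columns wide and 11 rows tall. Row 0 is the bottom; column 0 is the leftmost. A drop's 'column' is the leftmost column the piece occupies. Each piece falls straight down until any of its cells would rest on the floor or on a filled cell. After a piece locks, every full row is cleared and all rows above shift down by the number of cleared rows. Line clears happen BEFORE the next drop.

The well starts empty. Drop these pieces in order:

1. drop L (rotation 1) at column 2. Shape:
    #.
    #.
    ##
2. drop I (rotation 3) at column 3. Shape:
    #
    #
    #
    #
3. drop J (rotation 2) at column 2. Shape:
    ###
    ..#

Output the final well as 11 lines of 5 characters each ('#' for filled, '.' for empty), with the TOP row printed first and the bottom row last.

Answer: .....
.....
.....
.....
.....
..###
...##
...#.
..##.
..##.
..##.

Derivation:
Drop 1: L rot1 at col 2 lands with bottom-row=0; cleared 0 line(s) (total 0); column heights now [0 0 3 1 0], max=3
Drop 2: I rot3 at col 3 lands with bottom-row=1; cleared 0 line(s) (total 0); column heights now [0 0 3 5 0], max=5
Drop 3: J rot2 at col 2 lands with bottom-row=4; cleared 0 line(s) (total 0); column heights now [0 0 6 6 6], max=6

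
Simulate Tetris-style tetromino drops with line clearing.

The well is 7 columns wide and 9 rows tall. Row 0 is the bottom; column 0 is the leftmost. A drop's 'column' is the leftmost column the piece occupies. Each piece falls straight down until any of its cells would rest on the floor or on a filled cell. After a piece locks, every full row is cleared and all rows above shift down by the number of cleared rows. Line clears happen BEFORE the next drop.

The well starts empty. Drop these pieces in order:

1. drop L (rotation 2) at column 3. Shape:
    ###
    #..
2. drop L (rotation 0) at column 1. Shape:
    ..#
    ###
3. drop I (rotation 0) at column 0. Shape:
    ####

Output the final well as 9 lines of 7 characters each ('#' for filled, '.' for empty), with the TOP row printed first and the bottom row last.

Answer: .......
.......
.......
.......
####...
...#...
.###...
...###.
...#...

Derivation:
Drop 1: L rot2 at col 3 lands with bottom-row=0; cleared 0 line(s) (total 0); column heights now [0 0 0 2 2 2 0], max=2
Drop 2: L rot0 at col 1 lands with bottom-row=2; cleared 0 line(s) (total 0); column heights now [0 3 3 4 2 2 0], max=4
Drop 3: I rot0 at col 0 lands with bottom-row=4; cleared 0 line(s) (total 0); column heights now [5 5 5 5 2 2 0], max=5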